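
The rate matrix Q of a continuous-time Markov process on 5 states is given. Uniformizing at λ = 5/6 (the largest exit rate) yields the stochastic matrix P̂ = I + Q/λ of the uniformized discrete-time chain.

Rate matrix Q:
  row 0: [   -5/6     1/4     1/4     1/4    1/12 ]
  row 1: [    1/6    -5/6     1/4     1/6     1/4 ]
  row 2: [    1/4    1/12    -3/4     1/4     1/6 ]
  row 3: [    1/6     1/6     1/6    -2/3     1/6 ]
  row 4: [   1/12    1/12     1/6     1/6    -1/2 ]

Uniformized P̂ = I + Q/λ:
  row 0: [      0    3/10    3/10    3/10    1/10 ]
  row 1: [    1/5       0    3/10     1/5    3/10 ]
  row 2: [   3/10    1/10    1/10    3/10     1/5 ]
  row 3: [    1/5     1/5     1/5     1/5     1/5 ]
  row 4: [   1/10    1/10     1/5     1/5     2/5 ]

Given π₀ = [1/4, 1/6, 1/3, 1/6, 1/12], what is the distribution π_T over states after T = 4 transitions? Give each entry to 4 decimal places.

t=0: π = [0.2500, 0.1667, 0.3333, 0.1667, 0.0833]
t=1: π = [0.1750, 0.1500, 0.2083, 0.2583, 0.2083]
t=2: π = [0.1650, 0.1458, 0.2117, 0.2383, 0.2392]
t=3: π = [0.1643, 0.1423, 0.2099, 0.2377, 0.2459]
t=4: π = [0.1636, 0.1424, 0.2097, 0.2374, 0.2470]

π = [0.1636, 0.1424, 0.2097, 0.2374, 0.2470]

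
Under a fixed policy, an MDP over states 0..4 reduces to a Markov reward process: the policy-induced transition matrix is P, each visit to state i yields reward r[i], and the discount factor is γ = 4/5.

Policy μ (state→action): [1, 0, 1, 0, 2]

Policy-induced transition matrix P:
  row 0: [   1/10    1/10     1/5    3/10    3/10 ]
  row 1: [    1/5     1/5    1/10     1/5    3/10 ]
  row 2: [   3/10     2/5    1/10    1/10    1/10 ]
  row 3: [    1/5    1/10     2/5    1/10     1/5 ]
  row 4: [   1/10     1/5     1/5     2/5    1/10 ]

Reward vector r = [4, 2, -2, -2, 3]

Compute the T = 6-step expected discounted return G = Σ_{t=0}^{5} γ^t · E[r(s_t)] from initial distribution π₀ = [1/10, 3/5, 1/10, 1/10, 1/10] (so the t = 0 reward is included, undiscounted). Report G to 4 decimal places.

t=0: π = [0.1000, 0.6000, 0.1000, 0.1000, 0.1000], E[r] = 1.5000, γ^t·E[r] = 1.500000, running G = 1.500000
t=1: π = [0.1900, 0.2000, 0.1500, 0.2100, 0.2500], E[r] = 1.1900, γ^t·E[r] = 0.952000, running G = 2.452000
t=2: π = [0.1710, 0.1900, 0.2070, 0.2330, 0.1990], E[r] = 0.7810, γ^t·E[r] = 0.499840, running G = 2.951840
t=3: π = [0.1837, 0.2010, 0.2069, 0.2129, 0.1955], E[r] = 0.8837, γ^t·E[r] = 0.452454, running G = 3.404294
t=4: π = [0.1828, 0.2017, 0.2018, 0.2155, 0.1982], E[r] = 0.8947, γ^t·E[r] = 0.366449, running G = 3.770743
t=5: π = [0.1821, 0.2005, 0.2027, 0.2162, 0.1984], E[r] = 0.8868, γ^t·E[r] = 0.290599, running G = 4.061342

G = 4.0613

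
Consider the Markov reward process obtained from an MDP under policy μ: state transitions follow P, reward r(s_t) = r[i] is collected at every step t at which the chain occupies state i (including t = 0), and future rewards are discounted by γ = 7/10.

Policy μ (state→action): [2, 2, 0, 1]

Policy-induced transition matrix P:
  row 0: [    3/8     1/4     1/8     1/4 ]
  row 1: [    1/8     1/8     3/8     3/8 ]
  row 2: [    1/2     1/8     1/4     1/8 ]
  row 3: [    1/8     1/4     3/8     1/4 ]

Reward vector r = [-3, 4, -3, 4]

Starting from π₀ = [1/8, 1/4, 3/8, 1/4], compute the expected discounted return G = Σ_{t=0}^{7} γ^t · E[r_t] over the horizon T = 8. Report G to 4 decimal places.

t=0: π = [0.1250, 0.2500, 0.3750, 0.2500], E[r] = 0.5000, γ^t·E[r] = 0.500000, running G = 0.500000
t=1: π = [0.2969, 0.1719, 0.2969, 0.2344], E[r] = -0.1563, γ^t·E[r] = -0.109375, running G = 0.390625
t=2: π = [0.3105, 0.1914, 0.2637, 0.2344], E[r] = -0.0195, γ^t·E[r] = -0.009570, running G = 0.381055
t=3: π = [0.3015, 0.1931, 0.2644, 0.2410], E[r] = 0.0386, γ^t·E[r] = 0.013231, running G = 0.394286
t=4: π = [0.2995, 0.1928, 0.2666, 0.2411], E[r] = 0.0373, γ^t·E[r] = 0.008954, running G = 0.403240
t=5: π = [0.2998, 0.1926, 0.2668, 0.2408], E[r] = 0.0335, γ^t·E[r] = 0.005630, running G = 0.408870
t=6: π = [0.3000, 0.1926, 0.2667, 0.2407], E[r] = 0.0331, γ^t·E[r] = 0.003895, running G = 0.412765
t=7: π = [0.3000, 0.1926, 0.2667, 0.2407], E[r] = 0.0333, γ^t·E[r] = 0.002742, running G = 0.415507

G = 0.4155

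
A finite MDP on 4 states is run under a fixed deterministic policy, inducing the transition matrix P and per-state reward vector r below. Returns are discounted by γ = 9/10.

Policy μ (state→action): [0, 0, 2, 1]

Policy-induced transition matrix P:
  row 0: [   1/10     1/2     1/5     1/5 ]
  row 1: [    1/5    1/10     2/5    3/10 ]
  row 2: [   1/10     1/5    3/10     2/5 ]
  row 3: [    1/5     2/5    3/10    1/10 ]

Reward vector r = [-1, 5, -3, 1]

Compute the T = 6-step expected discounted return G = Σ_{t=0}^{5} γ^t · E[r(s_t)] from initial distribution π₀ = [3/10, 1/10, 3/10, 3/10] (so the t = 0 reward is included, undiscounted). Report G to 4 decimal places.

t=0: π = [0.3000, 0.1000, 0.3000, 0.3000], E[r] = -0.4000, γ^t·E[r] = -0.400000, running G = -0.400000
t=1: π = [0.1400, 0.3400, 0.2800, 0.2400], E[r] = 0.9600, γ^t·E[r] = 0.864000, running G = 0.464000
t=2: π = [0.1580, 0.2560, 0.3200, 0.2660], E[r] = 0.4280, γ^t·E[r] = 0.346680, running G = 0.810680
t=3: π = [0.1522, 0.2750, 0.3098, 0.2630], E[r] = 0.5564, γ^t·E[r] = 0.405616, running G = 1.216296
t=4: π = [0.1538, 0.2708, 0.3123, 0.2632], E[r] = 0.5263, γ^t·E[r] = 0.345319, running G = 1.561614
t=5: π = [0.1534, 0.2717, 0.3117, 0.2632], E[r] = 0.5332, γ^t·E[r] = 0.314859, running G = 1.876473

G = 1.8765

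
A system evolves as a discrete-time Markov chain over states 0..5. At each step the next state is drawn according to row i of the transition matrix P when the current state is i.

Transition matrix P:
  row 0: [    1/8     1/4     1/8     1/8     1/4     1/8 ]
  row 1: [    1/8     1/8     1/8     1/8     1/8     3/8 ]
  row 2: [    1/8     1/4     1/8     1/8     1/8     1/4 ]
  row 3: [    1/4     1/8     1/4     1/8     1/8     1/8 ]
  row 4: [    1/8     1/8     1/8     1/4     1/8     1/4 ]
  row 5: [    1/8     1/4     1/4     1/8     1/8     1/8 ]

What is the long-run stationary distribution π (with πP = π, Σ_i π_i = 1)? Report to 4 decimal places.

π = [0.1429, 0.1905, 0.1693, 0.1429, 0.1429, 0.2116]

Balance equations π_j = Σ_i π_i·P[i][j]:
  π_0 = 1/8·π_0 + 1/8·π_1 + 1/8·π_2 + 1/4·π_3 + 1/8·π_4 + 1/8·π_5
  π_1 = 1/4·π_0 + 1/8·π_1 + 1/4·π_2 + 1/8·π_3 + 1/8·π_4 + 1/4·π_5
  π_2 = 1/8·π_0 + 1/8·π_1 + 1/8·π_2 + 1/4·π_3 + 1/8·π_4 + 1/4·π_5
  π_3 = 1/8·π_0 + 1/8·π_1 + 1/8·π_2 + 1/8·π_3 + 1/4·π_4 + 1/8·π_5
  π_4 = 1/4·π_0 + 1/8·π_1 + 1/8·π_2 + 1/8·π_3 + 1/8·π_4 + 1/8·π_5
  normalize: π_0 + π_1 + π_2 + π_3 + π_4 + π_5 = 1
Solving the linear system gives exactly π = [1/7, 4/21, 32/189, 1/7, 1/7, 40/189].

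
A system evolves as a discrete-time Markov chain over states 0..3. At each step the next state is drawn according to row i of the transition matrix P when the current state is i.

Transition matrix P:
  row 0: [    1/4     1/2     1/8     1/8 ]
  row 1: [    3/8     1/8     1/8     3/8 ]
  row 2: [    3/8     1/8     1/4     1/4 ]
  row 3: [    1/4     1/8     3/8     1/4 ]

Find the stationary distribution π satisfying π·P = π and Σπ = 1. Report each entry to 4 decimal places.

π = [0.3065, 0.2399, 0.2119, 0.2417]

Balance equations π_j = Σ_i π_i·P[i][j]:
  π_0 = 1/4·π_0 + 3/8·π_1 + 3/8·π_2 + 1/4·π_3
  π_1 = 1/2·π_0 + 1/8·π_1 + 1/8·π_2 + 1/8·π_3
  π_2 = 1/8·π_0 + 1/8·π_1 + 1/4·π_2 + 3/8·π_3
  normalize: π_0 + π_1 + π_2 + π_3 = 1
Solving the linear system gives exactly π = [175/571, 137/571, 121/571, 138/571].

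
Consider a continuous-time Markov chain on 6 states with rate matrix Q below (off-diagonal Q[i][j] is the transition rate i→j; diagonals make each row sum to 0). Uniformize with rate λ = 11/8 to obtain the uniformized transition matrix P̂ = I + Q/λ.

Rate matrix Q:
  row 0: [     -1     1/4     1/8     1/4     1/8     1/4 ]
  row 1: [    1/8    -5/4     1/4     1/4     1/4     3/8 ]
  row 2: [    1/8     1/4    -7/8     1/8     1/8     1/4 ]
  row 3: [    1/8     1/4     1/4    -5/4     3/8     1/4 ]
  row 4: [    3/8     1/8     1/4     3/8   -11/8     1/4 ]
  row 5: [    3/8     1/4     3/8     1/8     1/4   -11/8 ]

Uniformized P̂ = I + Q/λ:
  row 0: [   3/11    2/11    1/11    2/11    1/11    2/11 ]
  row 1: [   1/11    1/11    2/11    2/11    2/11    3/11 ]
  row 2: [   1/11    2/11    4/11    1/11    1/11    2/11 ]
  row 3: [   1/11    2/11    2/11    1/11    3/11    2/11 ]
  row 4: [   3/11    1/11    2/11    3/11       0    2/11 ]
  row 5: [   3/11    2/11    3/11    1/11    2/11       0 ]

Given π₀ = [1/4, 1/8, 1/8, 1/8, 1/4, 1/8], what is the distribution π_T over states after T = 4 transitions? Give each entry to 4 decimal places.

t=0: π = [0.2500, 0.1250, 0.1250, 0.1250, 0.2500, 0.1250]
t=1: π = [0.2045, 0.1477, 0.1932, 0.1705, 0.1136, 0.1705]
t=2: π = [0.1798, 0.1581, 0.2138, 0.1436, 0.1405, 0.1643]
t=3: π = [0.1790, 0.1547, 0.2193, 0.1472, 0.1335, 0.1663]
t=4: π = [0.1780, 0.1556, 0.2205, 0.1455, 0.1347, 0.1656]

π = [0.1780, 0.1556, 0.2205, 0.1455, 0.1347, 0.1656]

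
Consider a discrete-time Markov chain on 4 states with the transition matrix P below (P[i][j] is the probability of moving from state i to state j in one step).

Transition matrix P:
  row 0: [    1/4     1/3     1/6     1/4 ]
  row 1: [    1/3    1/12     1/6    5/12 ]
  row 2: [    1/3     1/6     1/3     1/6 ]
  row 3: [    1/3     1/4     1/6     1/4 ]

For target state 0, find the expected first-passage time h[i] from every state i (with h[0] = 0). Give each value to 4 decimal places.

h = [0.0000, 3.0000, 3.0000, 3.0000]

First-step conditioning: h[0] = 0; for i ≠ 0, h[i] = 1 + Σ_k P[i][k]·h[k].
  h[1] = 1 + 1/12·h[1] + 1/6·h[2] + 5/12·h[3]
  h[2] = 1 + 1/6·h[1] + 1/3·h[2] + 1/6·h[3]
  h[3] = 1 + 1/4·h[1] + 1/6·h[2] + 1/4·h[3]
Solving the 3×3 linear system over states ≠ 0 gives exactly h = [0, 3, 3, 3] (h[0] = 0 is the target).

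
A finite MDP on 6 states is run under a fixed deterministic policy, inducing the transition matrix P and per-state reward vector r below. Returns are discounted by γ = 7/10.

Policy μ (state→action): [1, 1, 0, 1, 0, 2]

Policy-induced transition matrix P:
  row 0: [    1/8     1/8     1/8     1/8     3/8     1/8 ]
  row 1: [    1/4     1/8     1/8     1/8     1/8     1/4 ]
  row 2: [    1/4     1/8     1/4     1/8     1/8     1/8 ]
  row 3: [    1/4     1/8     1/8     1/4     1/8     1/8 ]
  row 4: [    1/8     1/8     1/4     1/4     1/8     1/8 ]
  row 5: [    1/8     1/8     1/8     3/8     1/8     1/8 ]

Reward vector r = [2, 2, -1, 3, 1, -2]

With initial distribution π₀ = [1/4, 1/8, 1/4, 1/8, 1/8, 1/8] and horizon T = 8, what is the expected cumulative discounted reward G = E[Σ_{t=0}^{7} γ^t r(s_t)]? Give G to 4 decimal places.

G = 2.7905

t=0: π = [0.2500, 0.1250, 0.2500, 0.1250, 0.1250, 0.1250], E[r] = 0.7500, γ^t·E[r] = 0.750000, running G = 0.750000
t=1: π = [0.1875, 0.1250, 0.1719, 0.1875, 0.1875, 0.1406], E[r] = 0.9219, γ^t·E[r] = 0.645313, running G = 1.395313
t=2: π = [0.1855, 0.1250, 0.1699, 0.2070, 0.1719, 0.1406], E[r] = 0.9629, γ^t·E[r] = 0.471816, running G = 1.867129
t=3: π = [0.1877, 0.1250, 0.1677, 0.2075, 0.1714, 0.1406], E[r] = 0.9705, γ^t·E[r] = 0.332867, running G = 2.199996
t=4: π = [0.1875, 0.1250, 0.1674, 0.2075, 0.1719, 0.1406], E[r] = 0.9709, γ^t·E[r] = 0.233117, running G = 2.433113
t=5: π = [0.1875, 0.1250, 0.1674, 0.2076, 0.1719, 0.1406], E[r] = 0.9710, γ^t·E[r] = 0.163189, running G = 2.596302
t=6: π = [0.1875, 0.1250, 0.1674, 0.2076, 0.1719, 0.1406], E[r] = 0.9710, γ^t·E[r] = 0.114235, running G = 2.710537
t=7: π = [0.1875, 0.1250, 0.1674, 0.2076, 0.1719, 0.1406], E[r] = 0.9710, γ^t·E[r] = 0.079965, running G = 2.790502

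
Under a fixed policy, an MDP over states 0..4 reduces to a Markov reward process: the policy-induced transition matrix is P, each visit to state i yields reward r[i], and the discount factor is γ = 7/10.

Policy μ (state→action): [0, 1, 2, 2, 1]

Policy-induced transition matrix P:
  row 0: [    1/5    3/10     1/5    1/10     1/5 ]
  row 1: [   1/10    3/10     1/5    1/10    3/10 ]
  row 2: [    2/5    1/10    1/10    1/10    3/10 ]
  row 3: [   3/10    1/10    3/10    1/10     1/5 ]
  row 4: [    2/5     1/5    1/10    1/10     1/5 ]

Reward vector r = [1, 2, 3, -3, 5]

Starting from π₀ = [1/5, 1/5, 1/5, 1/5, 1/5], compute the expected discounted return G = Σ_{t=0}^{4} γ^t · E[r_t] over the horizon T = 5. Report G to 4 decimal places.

G = 5.3513

t=0: π = [0.2000, 0.2000, 0.2000, 0.2000, 0.2000], E[r] = 1.6000, γ^t·E[r] = 1.600000, running G = 1.600000
t=1: π = [0.2800, 0.2000, 0.1800, 0.1000, 0.2400], E[r] = 2.1200, γ^t·E[r] = 1.484000, running G = 3.084000
t=2: π = [0.2740, 0.2200, 0.1680, 0.1000, 0.2380], E[r] = 2.1080, γ^t·E[r] = 1.032920, running G = 4.116920
t=3: π = [0.2692, 0.2226, 0.1694, 0.1000, 0.2388], E[r] = 2.1166, γ^t·E[r] = 0.725994, running G = 4.842914
t=4: π = [0.2694, 0.2222, 0.1692, 0.1000, 0.2392], E[r] = 2.1174, γ^t·E[r] = 0.508388, running G = 5.351302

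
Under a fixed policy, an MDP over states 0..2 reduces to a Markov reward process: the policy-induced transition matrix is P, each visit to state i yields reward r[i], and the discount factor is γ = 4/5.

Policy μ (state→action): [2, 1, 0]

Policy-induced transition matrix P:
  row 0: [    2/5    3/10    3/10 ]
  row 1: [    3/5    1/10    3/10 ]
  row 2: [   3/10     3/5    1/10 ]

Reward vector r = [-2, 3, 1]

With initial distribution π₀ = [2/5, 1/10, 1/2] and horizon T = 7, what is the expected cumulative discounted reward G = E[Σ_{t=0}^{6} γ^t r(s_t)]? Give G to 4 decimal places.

t=0: π = [0.4000, 0.1000, 0.5000], E[r] = 0.0000, γ^t·E[r] = 0.000000, running G = 0.000000
t=1: π = [0.3700, 0.4300, 0.2000], E[r] = 0.7500, γ^t·E[r] = 0.600000, running G = 0.600000
t=2: π = [0.4660, 0.2740, 0.2600], E[r] = 0.1500, γ^t·E[r] = 0.096000, running G = 0.696000
t=3: π = [0.4288, 0.3232, 0.2480], E[r] = 0.3600, γ^t·E[r] = 0.184320, running G = 0.880320
t=4: π = [0.4398, 0.3098, 0.2504], E[r] = 0.3000, γ^t·E[r] = 0.122880, running G = 1.003200
t=5: π = [0.4369, 0.3132, 0.2499], E[r] = 0.3156, γ^t·E[r] = 0.103416, running G = 1.106616
t=6: π = [0.4376, 0.3123, 0.2500], E[r] = 0.3118, γ^t·E[r] = 0.081726, running G = 1.188342

G = 1.1883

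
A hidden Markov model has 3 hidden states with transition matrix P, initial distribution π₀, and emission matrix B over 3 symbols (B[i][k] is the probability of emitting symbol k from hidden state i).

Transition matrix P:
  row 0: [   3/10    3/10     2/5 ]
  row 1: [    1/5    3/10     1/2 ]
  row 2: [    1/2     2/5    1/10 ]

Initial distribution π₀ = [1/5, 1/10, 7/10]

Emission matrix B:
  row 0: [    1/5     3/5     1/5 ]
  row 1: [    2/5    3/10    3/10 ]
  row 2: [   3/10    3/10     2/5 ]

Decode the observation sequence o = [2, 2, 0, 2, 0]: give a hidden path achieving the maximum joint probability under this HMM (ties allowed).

t=0: δ = [4.000e-02, 3.000e-02, 2.800e-01]  (obs o_0=2)
t=1: δ = [2.800e-02, 3.360e-02, 1.120e-02]  ψ = [2, 2, 2]  (obs o_1=2)
t=2: δ = [1.680e-03, 4.032e-03, 5.040e-03]  ψ = [0, 1, 1]  (obs o_2=0)
t=3: δ = [5.040e-04, 6.048e-04, 8.064e-04]  ψ = [2, 2, 1]  (obs o_3=2)
t=4: δ = [8.064e-05, 1.290e-04, 9.072e-05]  ψ = [2, 2, 1]  (obs o_4=0)
backtrack: best end state = 1; path = [2, 1, 1, 2, 1]

path = [2, 1, 1, 2, 1]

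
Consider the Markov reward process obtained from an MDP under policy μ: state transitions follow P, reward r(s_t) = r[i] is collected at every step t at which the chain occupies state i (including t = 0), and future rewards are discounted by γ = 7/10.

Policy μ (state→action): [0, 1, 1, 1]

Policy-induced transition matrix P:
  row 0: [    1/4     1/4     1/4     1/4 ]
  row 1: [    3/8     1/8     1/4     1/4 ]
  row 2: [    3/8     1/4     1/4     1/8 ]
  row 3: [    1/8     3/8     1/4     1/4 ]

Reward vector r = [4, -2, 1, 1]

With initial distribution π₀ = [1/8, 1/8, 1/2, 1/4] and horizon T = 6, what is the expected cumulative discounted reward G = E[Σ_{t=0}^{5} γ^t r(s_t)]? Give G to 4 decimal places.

G = 3.1660

t=0: π = [0.1250, 0.1250, 0.5000, 0.2500], E[r] = 1.0000, γ^t·E[r] = 1.000000, running G = 1.000000
t=1: π = [0.2969, 0.2656, 0.2500, 0.1875], E[r] = 1.0938, γ^t·E[r] = 0.765625, running G = 1.765625
t=2: π = [0.2910, 0.2402, 0.2500, 0.2188], E[r] = 1.1523, γ^t·E[r] = 0.564648, running G = 2.330273
t=3: π = [0.2839, 0.2473, 0.2500, 0.2188], E[r] = 1.1099, γ^t·E[r] = 0.380683, running G = 2.710957
t=4: π = [0.2848, 0.2464, 0.2500, 0.2188], E[r] = 1.1152, γ^t·E[r] = 0.267753, running G = 2.978710
t=5: π = [0.2847, 0.2465, 0.2500, 0.2188], E[r] = 1.1145, γ^t·E[r] = 0.187316, running G = 3.166025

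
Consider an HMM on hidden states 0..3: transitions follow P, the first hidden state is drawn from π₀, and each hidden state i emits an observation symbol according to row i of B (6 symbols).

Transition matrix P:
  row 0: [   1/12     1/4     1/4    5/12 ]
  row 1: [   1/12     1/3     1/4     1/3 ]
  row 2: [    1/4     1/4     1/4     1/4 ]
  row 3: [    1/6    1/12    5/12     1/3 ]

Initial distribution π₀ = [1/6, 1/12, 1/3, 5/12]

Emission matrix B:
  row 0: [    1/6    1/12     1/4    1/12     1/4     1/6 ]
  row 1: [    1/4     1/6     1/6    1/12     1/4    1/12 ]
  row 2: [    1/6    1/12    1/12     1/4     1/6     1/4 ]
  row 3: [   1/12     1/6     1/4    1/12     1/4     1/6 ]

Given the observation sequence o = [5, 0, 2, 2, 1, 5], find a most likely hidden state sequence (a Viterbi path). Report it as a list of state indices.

path = [2, 1, 3, 3, 3, 2]

t=0: δ = [2.778e-02, 6.944e-03, 8.333e-02, 6.944e-02]  (obs o_0=5)
t=1: δ = [3.472e-03, 5.208e-03, 4.823e-03, 1.929e-03]  ψ = [2, 2, 3, 3]  (obs o_1=0)
t=2: δ = [3.014e-04, 2.894e-04, 1.085e-04, 4.340e-04]  ψ = [2, 1, 1, 1]  (obs o_2=2)
t=3: δ = [1.808e-05, 1.608e-05, 1.507e-05, 3.617e-05]  ψ = [3, 1, 3, 3]  (obs o_3=2)
t=4: δ = [5.023e-07, 8.931e-07, 1.256e-06, 2.009e-06]  ψ = [3, 1, 3, 3]  (obs o_4=1)
t=5: δ = [5.582e-08, 2.616e-08, 2.093e-07, 1.116e-07]  ψ = [3, 2, 3, 3]  (obs o_5=5)
backtrack: best end state = 2; path = [2, 1, 3, 3, 3, 2]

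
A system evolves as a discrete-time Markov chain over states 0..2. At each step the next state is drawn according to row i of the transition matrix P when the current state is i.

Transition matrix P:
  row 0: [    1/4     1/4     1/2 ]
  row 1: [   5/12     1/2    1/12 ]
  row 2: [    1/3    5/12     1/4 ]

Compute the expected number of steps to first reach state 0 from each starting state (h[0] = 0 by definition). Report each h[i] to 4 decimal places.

First-step conditioning: h[0] = 0; for i ≠ 0, h[i] = 1 + Σ_k P[i][k]·h[k].
  h[1] = 1 + 1/2·h[1] + 1/12·h[2]
  h[2] = 1 + 5/12·h[1] + 1/4·h[2]
Solving the 2×2 linear system over states ≠ 0 gives exactly h = [0, 120/49, 132/49] (h[0] = 0 is the target).

h = [0.0000, 2.4490, 2.6939]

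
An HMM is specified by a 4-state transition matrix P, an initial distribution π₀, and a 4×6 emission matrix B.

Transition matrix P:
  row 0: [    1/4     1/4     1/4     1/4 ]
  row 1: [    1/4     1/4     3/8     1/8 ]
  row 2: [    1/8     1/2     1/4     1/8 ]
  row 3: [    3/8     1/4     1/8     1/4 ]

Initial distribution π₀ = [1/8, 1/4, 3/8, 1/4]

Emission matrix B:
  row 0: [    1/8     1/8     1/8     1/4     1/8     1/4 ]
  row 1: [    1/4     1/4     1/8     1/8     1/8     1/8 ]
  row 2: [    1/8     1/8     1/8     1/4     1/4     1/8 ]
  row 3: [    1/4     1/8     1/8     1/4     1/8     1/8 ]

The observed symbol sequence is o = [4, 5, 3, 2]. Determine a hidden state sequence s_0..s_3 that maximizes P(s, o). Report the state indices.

path = [2, 1, 2, 1]

t=0: δ = [1.562e-02, 3.125e-02, 9.375e-02, 3.125e-02]  (obs o_0=4)
t=1: δ = [2.930e-03, 5.859e-03, 2.930e-03, 1.465e-03]  ψ = [2, 2, 2, 2]  (obs o_1=5)
t=2: δ = [3.662e-04, 1.831e-04, 5.493e-04, 1.831e-04]  ψ = [1, 1, 1, 0]  (obs o_2=3)
t=3: δ = [1.144e-05, 3.433e-05, 1.717e-05, 1.144e-05]  ψ = [0, 2, 2, 0]  (obs o_3=2)
backtrack: best end state = 1; path = [2, 1, 2, 1]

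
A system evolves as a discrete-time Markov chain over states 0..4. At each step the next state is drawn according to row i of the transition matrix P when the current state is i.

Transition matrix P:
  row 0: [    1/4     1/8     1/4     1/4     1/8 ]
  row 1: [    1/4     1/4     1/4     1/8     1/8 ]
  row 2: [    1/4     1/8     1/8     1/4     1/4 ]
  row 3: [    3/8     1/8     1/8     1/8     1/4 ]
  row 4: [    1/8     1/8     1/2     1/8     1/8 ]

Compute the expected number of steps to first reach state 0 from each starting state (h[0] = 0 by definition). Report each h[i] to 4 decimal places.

h = [0.0000, 4.0393, 4.0464, 3.5968, 4.5459]

First-step conditioning: h[0] = 0; for i ≠ 0, h[i] = 1 + Σ_k P[i][k]·h[k].
  h[1] = 1 + 1/4·h[1] + 1/4·h[2] + 1/8·h[3] + 1/8·h[4]
  h[2] = 1 + 1/8·h[1] + 1/8·h[2] + 1/4·h[3] + 1/4·h[4]
  h[3] = 1 + 1/8·h[1] + 1/8·h[2] + 1/8·h[3] + 1/4·h[4]
  h[4] = 1 + 1/8·h[1] + 1/2·h[2] + 1/8·h[3] + 1/8·h[4]
Solving the 4×4 linear system over states ≠ 0 gives exactly h = [0, 4528/1121, 4536/1121, 4032/1121, 5096/1121] (h[0] = 0 is the target).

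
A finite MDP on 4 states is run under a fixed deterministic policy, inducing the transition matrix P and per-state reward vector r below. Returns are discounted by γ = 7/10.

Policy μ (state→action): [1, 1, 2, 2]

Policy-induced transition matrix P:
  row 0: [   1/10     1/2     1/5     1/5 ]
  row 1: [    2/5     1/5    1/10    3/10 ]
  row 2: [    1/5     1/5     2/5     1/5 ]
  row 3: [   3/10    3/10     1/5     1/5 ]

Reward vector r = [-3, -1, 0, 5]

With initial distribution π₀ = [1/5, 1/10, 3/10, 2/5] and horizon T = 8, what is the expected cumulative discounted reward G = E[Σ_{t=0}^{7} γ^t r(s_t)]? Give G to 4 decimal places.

G = 1.4376

t=0: π = [0.2000, 0.1000, 0.3000, 0.4000], E[r] = 1.3000, γ^t·E[r] = 1.300000, running G = 1.300000
t=1: π = [0.2400, 0.3000, 0.2500, 0.2100], E[r] = 0.0300, γ^t·E[r] = 0.021000, running G = 1.321000
t=2: π = [0.2570, 0.2930, 0.2200, 0.2300], E[r] = 0.0860, γ^t·E[r] = 0.042140, running G = 1.363140
t=3: π = [0.2559, 0.3001, 0.2147, 0.2293], E[r] = 0.0787, γ^t·E[r] = 0.026994, running G = 1.390134
t=4: π = [0.2574, 0.2997, 0.2129, 0.2300], E[r] = 0.0783, γ^t·E[r] = 0.018793, running G = 1.408927
t=5: π = [0.2572, 0.3002, 0.2126, 0.2300], E[r] = 0.0780, γ^t·E[r] = 0.013114, running G = 1.422041
t=6: π = [0.2573, 0.3002, 0.2125, 0.2300], E[r] = 0.0780, γ^t·E[r] = 0.009176, running G = 1.431216
t=7: π = [0.2573, 0.3002, 0.2125, 0.2300], E[r] = 0.0780, γ^t·E[r] = 0.006422, running G = 1.437638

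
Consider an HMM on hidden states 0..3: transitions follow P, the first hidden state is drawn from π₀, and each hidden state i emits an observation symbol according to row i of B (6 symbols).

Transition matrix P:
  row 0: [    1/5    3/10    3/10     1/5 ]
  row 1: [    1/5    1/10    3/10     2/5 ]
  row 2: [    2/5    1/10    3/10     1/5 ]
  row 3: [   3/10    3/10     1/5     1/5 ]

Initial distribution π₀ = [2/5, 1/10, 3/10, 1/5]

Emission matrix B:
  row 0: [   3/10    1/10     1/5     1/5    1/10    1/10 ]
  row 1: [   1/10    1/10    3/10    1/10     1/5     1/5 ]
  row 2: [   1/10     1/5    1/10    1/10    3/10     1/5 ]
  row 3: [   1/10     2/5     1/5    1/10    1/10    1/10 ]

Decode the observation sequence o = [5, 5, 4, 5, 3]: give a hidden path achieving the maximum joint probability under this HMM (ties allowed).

path = [2, 2, 2, 2, 0]

t=0: δ = [4.000e-02, 2.000e-02, 6.000e-02, 2.000e-02]  (obs o_0=5)
t=1: δ = [2.400e-03, 2.400e-03, 3.600e-03, 1.200e-03]  ψ = [2, 0, 2, 2]  (obs o_1=5)
t=2: δ = [1.440e-04, 1.440e-04, 3.240e-04, 9.600e-05]  ψ = [2, 0, 2, 1]  (obs o_2=4)
t=3: δ = [1.296e-05, 8.640e-06, 1.944e-05, 6.480e-06]  ψ = [2, 0, 2, 2]  (obs o_3=5)
t=4: δ = [1.555e-06, 3.888e-07, 5.832e-07, 3.888e-07]  ψ = [2, 0, 2, 2]  (obs o_4=3)
backtrack: best end state = 0; path = [2, 2, 2, 2, 0]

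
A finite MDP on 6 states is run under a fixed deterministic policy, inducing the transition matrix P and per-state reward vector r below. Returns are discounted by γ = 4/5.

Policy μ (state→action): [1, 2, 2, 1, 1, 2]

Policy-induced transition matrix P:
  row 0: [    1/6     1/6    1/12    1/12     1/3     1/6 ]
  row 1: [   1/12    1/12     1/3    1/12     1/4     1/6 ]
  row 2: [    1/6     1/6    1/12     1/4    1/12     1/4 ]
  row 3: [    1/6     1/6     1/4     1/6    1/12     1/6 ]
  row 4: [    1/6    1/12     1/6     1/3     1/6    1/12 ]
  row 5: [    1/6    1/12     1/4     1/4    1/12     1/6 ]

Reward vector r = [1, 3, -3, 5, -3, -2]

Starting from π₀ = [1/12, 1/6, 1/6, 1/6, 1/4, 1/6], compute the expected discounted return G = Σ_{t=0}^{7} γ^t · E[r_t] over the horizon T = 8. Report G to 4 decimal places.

G = 0.3782

t=0: π = [0.0833, 0.1667, 0.1667, 0.1667, 0.2500, 0.1667], E[r] = -0.1667, γ^t·E[r] = -0.166667, running G = -0.166667
t=1: π = [0.1528, 0.1181, 0.2014, 0.2153, 0.1528, 0.1597], E[r] = 0.2014, γ^t·E[r] = 0.161111, running G = -0.005556
t=2: π = [0.1568, 0.1308, 0.1881, 0.1997, 0.1539, 0.1707], E[r] = 0.1800, γ^t·E[r] = 0.115185, running G = 0.109630
t=3: π = [0.1558, 0.1287, 0.1906, 0.1983, 0.1572, 0.1695], E[r] = 0.1509, γ^t·E[r] = 0.077259, running G = 0.186889
t=4: π = [0.1559, 0.1287, 0.1899, 0.1992, 0.1568, 0.1695], E[r] = 0.1588, γ^t·E[r] = 0.065052, running G = 0.251941
t=5: π = [0.1559, 0.1288, 0.1900, 0.1990, 0.1568, 0.1694], E[r] = 0.1579, γ^t·E[r] = 0.051747, running G = 0.303687
t=6: π = [0.1559, 0.1287, 0.1900, 0.1990, 0.1568, 0.1694], E[r] = 0.1580, γ^t·E[r] = 0.041408, running G = 0.345096
t=7: π = [0.1559, 0.1287, 0.1900, 0.1990, 0.1568, 0.1694], E[r] = 0.1580, γ^t·E[r] = 0.033126, running G = 0.378222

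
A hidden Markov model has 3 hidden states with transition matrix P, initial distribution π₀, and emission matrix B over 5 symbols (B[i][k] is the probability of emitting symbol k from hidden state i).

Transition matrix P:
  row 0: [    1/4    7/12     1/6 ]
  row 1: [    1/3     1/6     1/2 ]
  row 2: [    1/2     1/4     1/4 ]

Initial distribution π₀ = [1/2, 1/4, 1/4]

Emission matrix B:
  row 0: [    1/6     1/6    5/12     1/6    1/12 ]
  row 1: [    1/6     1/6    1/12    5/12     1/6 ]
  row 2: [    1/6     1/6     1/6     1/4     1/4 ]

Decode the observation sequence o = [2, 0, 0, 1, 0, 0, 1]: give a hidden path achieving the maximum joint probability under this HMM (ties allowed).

path = [0, 1, 2, 0, 1, 2, 0]

t=0: δ = [2.083e-01, 2.083e-02, 4.167e-02]  (obs o_0=2)
t=1: δ = [8.681e-03, 2.025e-02, 5.787e-03]  ψ = [0, 0, 0]  (obs o_1=0)
t=2: δ = [1.125e-03, 8.439e-04, 1.688e-03]  ψ = [1, 0, 1]  (obs o_2=0)
t=3: δ = [1.407e-04, 1.094e-04, 7.033e-05]  ψ = [2, 0, 1]  (obs o_3=1)
t=4: δ = [6.078e-06, 1.368e-05, 9.117e-06]  ψ = [1, 0, 1]  (obs o_4=0)
t=5: δ = [7.597e-07, 5.909e-07, 1.140e-06]  ψ = [1, 0, 1]  (obs o_5=0)
t=6: δ = [9.497e-08, 7.386e-08, 4.924e-08]  ψ = [2, 0, 1]  (obs o_6=1)
backtrack: best end state = 0; path = [0, 1, 2, 0, 1, 2, 0]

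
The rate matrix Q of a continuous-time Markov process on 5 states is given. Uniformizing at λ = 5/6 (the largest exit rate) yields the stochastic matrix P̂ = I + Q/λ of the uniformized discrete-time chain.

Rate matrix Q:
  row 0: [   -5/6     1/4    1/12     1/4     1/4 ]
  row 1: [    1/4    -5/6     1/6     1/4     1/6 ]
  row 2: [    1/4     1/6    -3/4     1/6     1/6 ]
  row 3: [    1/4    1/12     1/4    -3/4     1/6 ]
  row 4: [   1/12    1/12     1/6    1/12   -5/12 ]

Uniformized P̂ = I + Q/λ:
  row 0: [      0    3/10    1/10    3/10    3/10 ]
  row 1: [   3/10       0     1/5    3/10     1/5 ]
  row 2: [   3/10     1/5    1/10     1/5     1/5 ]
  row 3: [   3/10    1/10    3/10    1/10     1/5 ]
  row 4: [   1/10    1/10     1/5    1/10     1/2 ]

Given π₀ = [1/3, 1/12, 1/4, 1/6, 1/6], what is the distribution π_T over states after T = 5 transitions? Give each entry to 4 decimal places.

t=0: π = [0.3333, 0.0833, 0.2500, 0.1667, 0.1667]
t=1: π = [0.1667, 0.1833, 0.1583, 0.2083, 0.2833]
t=2: π = [0.1933, 0.1308, 0.1883, 0.1858, 0.3017]
t=3: π = [0.1817, 0.1444, 0.1804, 0.1837, 0.3098]
t=4: π = [0.1835, 0.1399, 0.1822, 0.1833, 0.3111]
t=5: π = [0.1827, 0.1409, 0.1818, 0.1829, 0.3117]

π = [0.1827, 0.1409, 0.1818, 0.1829, 0.3117]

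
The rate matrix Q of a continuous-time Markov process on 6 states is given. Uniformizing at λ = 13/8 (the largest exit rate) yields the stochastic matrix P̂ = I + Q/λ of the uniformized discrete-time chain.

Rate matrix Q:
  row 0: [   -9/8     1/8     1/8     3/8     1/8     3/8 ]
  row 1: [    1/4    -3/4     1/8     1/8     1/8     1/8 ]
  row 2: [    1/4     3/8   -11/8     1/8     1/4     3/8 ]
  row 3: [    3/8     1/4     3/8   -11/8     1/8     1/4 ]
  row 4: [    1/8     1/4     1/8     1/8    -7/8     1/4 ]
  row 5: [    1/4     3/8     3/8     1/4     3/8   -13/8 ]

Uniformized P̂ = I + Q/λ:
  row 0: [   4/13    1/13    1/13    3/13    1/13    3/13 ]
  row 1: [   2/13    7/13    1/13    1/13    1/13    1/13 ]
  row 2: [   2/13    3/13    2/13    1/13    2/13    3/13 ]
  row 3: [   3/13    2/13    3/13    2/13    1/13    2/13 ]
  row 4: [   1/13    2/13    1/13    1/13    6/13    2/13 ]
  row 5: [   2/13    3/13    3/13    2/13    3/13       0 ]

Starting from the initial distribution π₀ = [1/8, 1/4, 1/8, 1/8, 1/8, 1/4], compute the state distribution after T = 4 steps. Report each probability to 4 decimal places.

π = [0.1773, 0.2612, 0.1266, 0.1241, 0.1745, 0.1363]

t=0: π = [0.1250, 0.2500, 0.1250, 0.1250, 0.1250, 0.2500]
t=1: π = [0.1731, 0.2692, 0.1442, 0.1250, 0.1731, 0.1154]
t=2: π = [0.1768, 0.2641, 0.1250, 0.1220, 0.1723, 0.1398]
t=3: π = [0.1772, 0.2622, 0.1268, 0.1243, 0.1743, 0.1352]
t=4: π = [0.1773, 0.2612, 0.1266, 0.1241, 0.1745, 0.1363]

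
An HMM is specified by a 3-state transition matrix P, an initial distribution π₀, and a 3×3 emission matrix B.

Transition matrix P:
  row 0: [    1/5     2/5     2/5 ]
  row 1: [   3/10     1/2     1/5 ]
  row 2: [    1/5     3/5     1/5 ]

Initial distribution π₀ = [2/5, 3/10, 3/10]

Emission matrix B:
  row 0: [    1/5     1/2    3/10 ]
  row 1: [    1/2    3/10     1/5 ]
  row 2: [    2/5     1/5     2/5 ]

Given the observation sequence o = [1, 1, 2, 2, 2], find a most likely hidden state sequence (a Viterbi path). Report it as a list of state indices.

path = [0, 1, 0, 2, 1]

t=0: δ = [2.000e-01, 9.000e-02, 6.000e-02]  (obs o_0=1)
t=1: δ = [2.000e-02, 2.400e-02, 1.600e-02]  ψ = [0, 0, 0]  (obs o_1=1)
t=2: δ = [2.160e-03, 2.400e-03, 3.200e-03]  ψ = [1, 1, 0]  (obs o_2=2)
t=3: δ = [2.160e-04, 3.840e-04, 3.456e-04]  ψ = [1, 2, 0]  (obs o_3=2)
t=4: δ = [3.456e-05, 4.147e-05, 3.456e-05]  ψ = [1, 2, 0]  (obs o_4=2)
backtrack: best end state = 1; path = [0, 1, 0, 2, 1]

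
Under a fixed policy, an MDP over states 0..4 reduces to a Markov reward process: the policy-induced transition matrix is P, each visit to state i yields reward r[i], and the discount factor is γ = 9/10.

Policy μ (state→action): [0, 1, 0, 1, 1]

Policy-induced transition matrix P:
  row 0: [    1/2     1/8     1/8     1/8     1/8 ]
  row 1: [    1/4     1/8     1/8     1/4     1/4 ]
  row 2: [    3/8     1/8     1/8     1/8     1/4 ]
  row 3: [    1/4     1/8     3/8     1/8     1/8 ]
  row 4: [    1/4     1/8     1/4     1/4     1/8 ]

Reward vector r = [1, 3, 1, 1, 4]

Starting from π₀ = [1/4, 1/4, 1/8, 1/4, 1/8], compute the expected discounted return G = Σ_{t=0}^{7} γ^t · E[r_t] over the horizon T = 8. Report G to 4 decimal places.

t=0: π = [0.2500, 0.2500, 0.1250, 0.2500, 0.1250], E[r] = 1.8750, γ^t·E[r] = 1.875000, running G = 1.875000
t=1: π = [0.3281, 0.1250, 0.2031, 0.1719, 0.1719], E[r] = 1.7656, γ^t·E[r] = 1.589063, running G = 3.464063
t=2: π = [0.3574, 0.1250, 0.1895, 0.1621, 0.1660], E[r] = 1.7480, γ^t·E[r] = 1.415918, running G = 4.879980
t=3: π = [0.3630, 0.1250, 0.1863, 0.1614, 0.1643], E[r] = 1.7429, γ^t·E[r] = 1.270589, running G = 6.150569
t=4: π = [0.3640, 0.1250, 0.1859, 0.1612, 0.1639], E[r] = 1.7417, γ^t·E[r] = 1.142749, running G = 7.293318
t=5: π = [0.3642, 0.1250, 0.1858, 0.1611, 0.1639], E[r] = 1.7416, γ^t·E[r] = 1.028386, running G = 8.321704
t=6: π = [0.3643, 0.1250, 0.1858, 0.1611, 0.1638], E[r] = 1.7415, γ^t·E[r] = 0.925527, running G = 9.247231
t=7: π = [0.3643, 0.1250, 0.1858, 0.1611, 0.1638], E[r] = 1.7415, γ^t·E[r] = 0.832971, running G = 10.080202

G = 10.0802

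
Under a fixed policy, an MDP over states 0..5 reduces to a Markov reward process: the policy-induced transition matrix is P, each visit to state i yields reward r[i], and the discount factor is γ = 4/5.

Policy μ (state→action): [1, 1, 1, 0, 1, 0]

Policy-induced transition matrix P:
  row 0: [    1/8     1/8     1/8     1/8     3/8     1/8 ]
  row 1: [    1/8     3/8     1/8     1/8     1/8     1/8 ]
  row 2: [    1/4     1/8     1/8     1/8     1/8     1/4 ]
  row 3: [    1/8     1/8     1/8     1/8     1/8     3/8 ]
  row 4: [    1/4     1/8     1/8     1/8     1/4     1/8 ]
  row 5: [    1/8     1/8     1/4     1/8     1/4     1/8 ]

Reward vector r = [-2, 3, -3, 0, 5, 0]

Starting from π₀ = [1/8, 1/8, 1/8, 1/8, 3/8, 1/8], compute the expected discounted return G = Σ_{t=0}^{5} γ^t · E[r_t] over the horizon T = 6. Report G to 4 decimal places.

t=0: π = [0.1250, 0.1250, 0.1250, 0.1250, 0.3750, 0.1250], E[r] = 1.6250, γ^t·E[r] = 1.625000, running G = 1.625000
t=1: π = [0.1875, 0.1563, 0.1406, 0.1250, 0.2188, 0.1719], E[r] = 0.7656, γ^t·E[r] = 0.612500, running G = 2.237500
t=2: π = [0.1699, 0.1641, 0.1465, 0.1250, 0.2207, 0.1738], E[r] = 0.8164, γ^t·E[r] = 0.522500, running G = 2.760000
t=3: π = [0.1709, 0.1660, 0.1467, 0.1250, 0.2168, 0.1746], E[r] = 0.8000, γ^t·E[r] = 0.409625, running G = 3.169625
t=4: π = [0.1704, 0.1665, 0.1468, 0.1250, 0.2166, 0.1746], E[r] = 0.8014, γ^t·E[r] = 0.328250, running G = 3.497875
t=5: π = [0.1704, 0.1666, 0.1468, 0.1250, 0.2165, 0.1746], E[r] = 0.8011, γ^t·E[r] = 0.262509, running G = 3.760384

G = 3.7604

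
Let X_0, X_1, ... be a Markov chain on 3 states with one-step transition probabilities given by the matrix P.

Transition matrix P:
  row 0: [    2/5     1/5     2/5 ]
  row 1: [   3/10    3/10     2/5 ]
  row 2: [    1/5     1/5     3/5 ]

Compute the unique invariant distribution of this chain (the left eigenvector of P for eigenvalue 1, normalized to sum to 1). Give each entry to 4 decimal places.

π = [0.2778, 0.2222, 0.5000]

Balance equations π_j = Σ_i π_i·P[i][j]:
  π_0 = 2/5·π_0 + 3/10·π_1 + 1/5·π_2
  π_1 = 1/5·π_0 + 3/10·π_1 + 1/5·π_2
  normalize: π_0 + π_1 + π_2 = 1
Solving the linear system gives exactly π = [5/18, 2/9, 1/2].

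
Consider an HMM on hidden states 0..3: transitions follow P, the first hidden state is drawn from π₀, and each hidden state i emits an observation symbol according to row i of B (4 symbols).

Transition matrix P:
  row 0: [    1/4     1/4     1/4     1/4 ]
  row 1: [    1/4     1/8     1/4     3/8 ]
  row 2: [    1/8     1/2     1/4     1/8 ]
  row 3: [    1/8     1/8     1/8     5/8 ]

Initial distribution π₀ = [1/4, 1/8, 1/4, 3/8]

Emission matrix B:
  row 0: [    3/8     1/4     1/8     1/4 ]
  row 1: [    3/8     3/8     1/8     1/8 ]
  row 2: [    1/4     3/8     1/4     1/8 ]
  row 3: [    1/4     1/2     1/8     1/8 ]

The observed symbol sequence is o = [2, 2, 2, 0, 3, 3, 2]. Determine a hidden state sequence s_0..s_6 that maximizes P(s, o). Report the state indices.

path = [3, 3, 3, 3, 3, 3, 3]

t=0: δ = [3.125e-02, 1.562e-02, 6.250e-02, 4.688e-02]  (obs o_0=2)
t=1: δ = [9.766e-04, 3.906e-03, 3.906e-03, 3.662e-03]  ψ = [0, 2, 2, 3]  (obs o_1=2)
t=2: δ = [1.221e-04, 2.441e-04, 2.441e-04, 2.861e-04]  ψ = [1, 2, 1, 3]  (obs o_2=2)
t=3: δ = [2.289e-05, 4.578e-05, 1.526e-05, 4.470e-05]  ψ = [1, 2, 1, 3]  (obs o_3=0)
t=4: δ = [2.861e-06, 9.537e-07, 1.431e-06, 3.492e-06]  ψ = [1, 2, 1, 3]  (obs o_4=3)
t=5: δ = [1.788e-07, 8.941e-08, 8.941e-08, 2.728e-07]  ψ = [0, 0, 0, 3]  (obs o_5=3)
t=6: δ = [5.588e-09, 5.588e-09, 1.118e-08, 2.132e-08]  ψ = [0, 0, 0, 3]  (obs o_6=2)
backtrack: best end state = 3; path = [3, 3, 3, 3, 3, 3, 3]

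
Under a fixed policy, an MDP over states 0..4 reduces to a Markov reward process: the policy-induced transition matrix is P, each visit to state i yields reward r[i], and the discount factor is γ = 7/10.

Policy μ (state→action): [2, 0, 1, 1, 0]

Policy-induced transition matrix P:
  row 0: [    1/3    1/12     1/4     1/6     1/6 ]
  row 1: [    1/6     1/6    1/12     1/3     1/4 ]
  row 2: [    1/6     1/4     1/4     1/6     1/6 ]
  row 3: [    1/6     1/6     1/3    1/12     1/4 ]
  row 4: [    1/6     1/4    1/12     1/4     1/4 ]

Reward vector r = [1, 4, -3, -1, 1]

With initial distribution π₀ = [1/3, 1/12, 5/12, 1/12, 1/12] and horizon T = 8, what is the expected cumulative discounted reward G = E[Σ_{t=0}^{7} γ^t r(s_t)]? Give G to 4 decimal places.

G = 0.1063

t=0: π = [0.3333, 0.0833, 0.4167, 0.0833, 0.0833], E[r] = -0.5833, γ^t·E[r] = -0.583333, running G = -0.583333
t=1: π = [0.2222, 0.1806, 0.2292, 0.1806, 0.1875], E[r] = 0.2639, γ^t·E[r] = 0.184722, running G = -0.398611
t=2: π = [0.2037, 0.1829, 0.2037, 0.1973, 0.2124], E[r] = 0.3391, γ^t·E[r] = 0.166169, running G = -0.232442
t=3: π = [0.2006, 0.1844, 0.2006, 0.1984, 0.2160], E[r] = 0.3540, γ^t·E[r] = 0.121430, running G = -0.111013
t=4: π = [0.2001, 0.1847, 0.1998, 0.1989, 0.2166], E[r] = 0.3571, γ^t·E[r] = 0.085735, running G = -0.025278
t=5: π = [0.2000, 0.1847, 0.1997, 0.1989, 0.2167], E[r] = 0.3574, γ^t·E[r] = 0.060073, running G = 0.034795
t=6: π = [0.2000, 0.1847, 0.1997, 0.1989, 0.2167], E[r] = 0.3575, γ^t·E[r] = 0.042060, running G = 0.076855
t=7: π = [0.2000, 0.1847, 0.1997, 0.1989, 0.2167], E[r] = 0.3575, γ^t·E[r] = 0.029443, running G = 0.106298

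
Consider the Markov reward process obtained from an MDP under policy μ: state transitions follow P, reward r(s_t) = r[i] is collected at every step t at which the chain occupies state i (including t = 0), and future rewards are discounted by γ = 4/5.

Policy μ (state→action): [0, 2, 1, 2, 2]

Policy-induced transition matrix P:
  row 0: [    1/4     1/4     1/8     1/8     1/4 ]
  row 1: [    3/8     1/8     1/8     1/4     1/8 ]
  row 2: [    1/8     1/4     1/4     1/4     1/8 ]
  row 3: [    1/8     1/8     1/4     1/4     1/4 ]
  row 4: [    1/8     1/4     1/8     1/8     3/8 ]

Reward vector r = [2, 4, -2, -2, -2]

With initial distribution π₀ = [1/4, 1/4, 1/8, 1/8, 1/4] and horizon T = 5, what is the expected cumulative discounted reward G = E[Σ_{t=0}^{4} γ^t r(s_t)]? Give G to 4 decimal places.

t=0: π = [0.2500, 0.2500, 0.1250, 0.1250, 0.2500], E[r] = 0.5000, γ^t·E[r] = 0.500000, running G = 0.500000
t=1: π = [0.2188, 0.2031, 0.1563, 0.1875, 0.2344], E[r] = 0.0938, γ^t·E[r] = 0.075000, running G = 0.575000
t=2: π = [0.2031, 0.2012, 0.1680, 0.1934, 0.2344], E[r] = 0.0195, γ^t·E[r] = 0.012500, running G = 0.587500
t=3: π = [0.2007, 0.2007, 0.1702, 0.1953, 0.2332], E[r] = 0.0068, γ^t·E[r] = 0.003500, running G = 0.591000
t=4: π = [0.2003, 0.2005, 0.1707, 0.1958, 0.2328], E[r] = 0.0040, γ^t·E[r] = 0.001650, running G = 0.592650

G = 0.5927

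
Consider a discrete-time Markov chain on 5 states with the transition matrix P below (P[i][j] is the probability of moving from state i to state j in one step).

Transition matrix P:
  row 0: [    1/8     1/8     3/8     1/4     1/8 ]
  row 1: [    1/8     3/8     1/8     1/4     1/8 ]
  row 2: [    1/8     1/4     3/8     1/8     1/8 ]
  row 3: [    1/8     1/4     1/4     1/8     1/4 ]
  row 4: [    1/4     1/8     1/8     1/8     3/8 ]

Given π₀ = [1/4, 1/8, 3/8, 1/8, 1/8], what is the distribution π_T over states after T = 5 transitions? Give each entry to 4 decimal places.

π = [0.1494, 0.2366, 0.2453, 0.1733, 0.1954]

t=0: π = [0.2500, 0.1250, 0.3750, 0.1250, 0.1250]
t=1: π = [0.1406, 0.2188, 0.2969, 0.1719, 0.1719]
t=2: π = [0.1465, 0.2383, 0.2559, 0.1699, 0.1895]
t=3: π = [0.1487, 0.2378, 0.2468, 0.1731, 0.1936]
t=4: π = [0.1492, 0.2369, 0.2455, 0.1733, 0.1950]
t=5: π = [0.1494, 0.2366, 0.2453, 0.1733, 0.1954]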